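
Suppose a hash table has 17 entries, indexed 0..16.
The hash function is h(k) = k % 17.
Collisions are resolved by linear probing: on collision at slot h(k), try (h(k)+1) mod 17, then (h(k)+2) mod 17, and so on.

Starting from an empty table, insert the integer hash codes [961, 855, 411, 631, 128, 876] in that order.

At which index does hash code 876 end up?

Insert 961: h=9, slot 9 empty → index 9.
Insert 855: h=5, slot 5 empty → index 5.
Insert 411: h=3, slot 3 empty → index 3.
Insert 631: h=2, slot 2 empty → index 2.
Insert 128: h=9, slot 9 occupied → index 10.
Insert 876: h=9, slots 9,10 occupied → index 11.
Table: [-, -, 631, 411, -, 855, -, -, -, 961, 128, 876, -, -, -, -, -]

11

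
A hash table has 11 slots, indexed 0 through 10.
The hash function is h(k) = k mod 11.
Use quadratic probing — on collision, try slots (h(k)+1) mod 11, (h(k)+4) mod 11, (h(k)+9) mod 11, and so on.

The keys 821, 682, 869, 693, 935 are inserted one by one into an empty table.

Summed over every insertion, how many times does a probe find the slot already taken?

6

Insert 821: h=7, slot 7 empty → index 7.
Insert 682: h=0, slot 0 empty → index 0.
Insert 869: h=0, slot 0 occupied → index 1.
Insert 693: h=0, slots 0,1 occupied → index 4.
Insert 935: h=0, slots 0,1,4 occupied → index 9.
Table: [682, 869, —, —, 693, —, —, 821, —, 935, —]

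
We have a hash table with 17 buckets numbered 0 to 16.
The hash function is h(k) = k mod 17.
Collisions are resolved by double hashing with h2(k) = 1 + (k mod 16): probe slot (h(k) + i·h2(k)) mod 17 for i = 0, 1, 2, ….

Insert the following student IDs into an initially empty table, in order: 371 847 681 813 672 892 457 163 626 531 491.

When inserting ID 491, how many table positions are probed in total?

371 hashes to 14; slot 14 is free → place at 14.
847 hashes to 14, h2=16; 14 taken → place at 13.
681 hashes to 1; slot 1 is free → place at 1.
813 hashes to 14, h2=14; 14 taken → place at 11.
672 hashes to 9; slot 9 is free → place at 9.
892 hashes to 8; slot 8 is free → place at 8.
457 hashes to 15; slot 15 is free → place at 15.
163 hashes to 10; slot 10 is free → place at 10.
626 hashes to 14, h2=3; 14 taken → place at 0.
531 hashes to 4; slot 4 is free → place at 4.
491 hashes to 15, h2=12; 15,10 taken → place at 5.
Table: [626, 681, ∅, ∅, 531, 491, ∅, ∅, 892, 672, 163, 813, ∅, 847, 371, 457, ∅]

3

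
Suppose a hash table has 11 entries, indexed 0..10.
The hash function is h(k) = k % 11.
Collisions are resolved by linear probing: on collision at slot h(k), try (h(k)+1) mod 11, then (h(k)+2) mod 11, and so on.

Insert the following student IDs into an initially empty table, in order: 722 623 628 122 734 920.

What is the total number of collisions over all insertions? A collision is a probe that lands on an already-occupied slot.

6

722: h=7 → slot 7
623: h=7, probe 7,8 → slot 8
628: h=1 → slot 1
122: h=1, probe 1,2 → slot 2
734: h=8, probe 8,9 → slot 9
920: h=7, probe 7,8,9,10 → slot 10
Table: [-, 628, 122, -, -, -, -, 722, 623, 734, 920]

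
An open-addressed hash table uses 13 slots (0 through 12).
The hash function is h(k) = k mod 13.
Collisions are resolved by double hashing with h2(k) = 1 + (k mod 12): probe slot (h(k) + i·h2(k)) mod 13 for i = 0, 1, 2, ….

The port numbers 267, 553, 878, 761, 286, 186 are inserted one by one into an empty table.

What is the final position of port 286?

11

Insert 267: h=7, slot 7 empty -> index 7.
Insert 553: h=7, h2=2, slot 7 occupied -> index 9.
Insert 878: h=7, h2=3, slot 7 occupied -> index 10.
Insert 761: h=7, h2=6, slot 7 occupied -> index 0.
Insert 286: h=0, h2=11, slot 0 occupied -> index 11.
Insert 186: h=4, slot 4 empty -> index 4.
Table: [761, -, -, -, 186, -, -, 267, -, 553, 878, 286, -]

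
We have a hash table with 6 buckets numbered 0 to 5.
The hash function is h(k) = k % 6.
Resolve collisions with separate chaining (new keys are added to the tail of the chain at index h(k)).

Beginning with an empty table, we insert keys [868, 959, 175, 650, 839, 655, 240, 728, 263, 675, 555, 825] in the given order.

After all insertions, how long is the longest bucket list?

Insert 868: h=4, bucket 4 empty -> new chain.
Insert 959: h=5, bucket 5 empty -> new chain.
Insert 175: h=1, bucket 1 empty -> new chain.
Insert 650: h=2, bucket 2 empty -> new chain.
Insert 839: h=5, bucket 5 nonempty -> append to chain.
Insert 655: h=1, bucket 1 nonempty -> append to chain.
Insert 240: h=0, bucket 0 empty -> new chain.
Insert 728: h=2, bucket 2 nonempty -> append to chain.
Insert 263: h=5, bucket 5 nonempty -> append to chain.
Insert 675: h=3, bucket 3 empty -> new chain.
Insert 555: h=3, bucket 3 nonempty -> append to chain.
Insert 825: h=3, bucket 3 nonempty -> append to chain.
Final buckets:
0: 240
1: 175 -> 655
2: 650 -> 728
3: 675 -> 555 -> 825
4: 868
5: 959 -> 839 -> 263

3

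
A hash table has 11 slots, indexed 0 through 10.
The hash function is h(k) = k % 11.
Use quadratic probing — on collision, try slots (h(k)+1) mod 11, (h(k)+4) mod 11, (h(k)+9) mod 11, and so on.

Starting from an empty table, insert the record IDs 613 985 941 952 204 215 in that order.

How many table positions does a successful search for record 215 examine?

5

613 hashes to 8; slot 8 is free => place at 8.
985 hashes to 6; slot 6 is free => place at 6.
941 hashes to 6; 6 taken => place at 7.
952 hashes to 6; 6,7 taken => place at 10.
204 hashes to 6; 6,7,10 taken => place at 4.
215 hashes to 6; 6,7,10,4 taken => place at 0.
Table: [215, ., ., ., 204, ., 985, 941, 613, ., 952]
Lookup 215: h=6, probe 6,7,10,4,0 → found at 0.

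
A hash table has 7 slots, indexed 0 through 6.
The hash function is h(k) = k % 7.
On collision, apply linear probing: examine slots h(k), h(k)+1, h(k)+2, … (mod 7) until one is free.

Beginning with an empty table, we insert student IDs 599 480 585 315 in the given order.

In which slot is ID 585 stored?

6

599: h=4 → slot 4
480: h=4, probe 4,5 → slot 5
585: h=4, probe 4,5,6 → slot 6
315: h=0 → slot 0
Table: [315, ., ., ., 599, 480, 585]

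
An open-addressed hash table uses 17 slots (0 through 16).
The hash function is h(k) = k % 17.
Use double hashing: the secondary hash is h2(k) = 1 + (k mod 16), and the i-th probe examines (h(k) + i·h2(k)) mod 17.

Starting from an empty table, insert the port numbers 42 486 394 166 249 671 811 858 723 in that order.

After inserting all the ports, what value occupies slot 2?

858

Insert 42: h=8, slot 8 empty → index 8.
Insert 486: h=10, slot 10 empty → index 10.
Insert 394: h=3, slot 3 empty → index 3.
Insert 166: h=13, slot 13 empty → index 13.
Insert 249: h=11, slot 11 empty → index 11.
Insert 671: h=8, h2=16, slot 8 occupied → index 7.
Insert 811: h=12, slot 12 empty → index 12.
Insert 858: h=8, h2=11, slot 8 occupied → index 2.
Insert 723: h=9, slot 9 empty → index 9.
Table: [-, -, 858, 394, -, -, -, 671, 42, 723, 486, 249, 811, 166, -, -, -]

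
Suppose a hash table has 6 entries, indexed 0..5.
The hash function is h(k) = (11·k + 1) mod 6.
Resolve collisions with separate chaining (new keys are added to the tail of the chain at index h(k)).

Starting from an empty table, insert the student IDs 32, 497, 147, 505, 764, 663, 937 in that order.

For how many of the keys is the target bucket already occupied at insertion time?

3

Insert 32: h=5, bucket 5 empty -> new chain.
Insert 497: h=2, bucket 2 empty -> new chain.
Insert 147: h=4, bucket 4 empty -> new chain.
Insert 505: h=0, bucket 0 empty -> new chain.
Insert 764: h=5, bucket 5 nonempty -> append to chain.
Insert 663: h=4, bucket 4 nonempty -> append to chain.
Insert 937: h=0, bucket 0 nonempty -> append to chain.
Final buckets:
0: 505 -> 937
1: .
2: 497
3: .
4: 147 -> 663
5: 32 -> 764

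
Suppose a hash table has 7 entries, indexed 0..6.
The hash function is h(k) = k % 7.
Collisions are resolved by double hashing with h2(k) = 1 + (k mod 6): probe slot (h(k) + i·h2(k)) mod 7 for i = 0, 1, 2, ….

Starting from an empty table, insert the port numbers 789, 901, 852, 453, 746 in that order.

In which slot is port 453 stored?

789: h=5 → slot 5
901: h=5, h2=2, probe 5,0 → slot 0
852: h=5, h2=1, probe 5,6 → slot 6
453: h=5, h2=4, probe 5,2 → slot 2
746: h=4 → slot 4
Table: [901, ∅, 453, ∅, 746, 789, 852]

2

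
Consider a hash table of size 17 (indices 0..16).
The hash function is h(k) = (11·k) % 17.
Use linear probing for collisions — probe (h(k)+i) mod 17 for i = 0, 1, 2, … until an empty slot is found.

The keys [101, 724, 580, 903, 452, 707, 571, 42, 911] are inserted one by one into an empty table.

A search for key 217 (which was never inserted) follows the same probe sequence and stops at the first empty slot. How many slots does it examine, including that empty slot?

101 hashes to 6; slot 6 is free -> place at 6.
724 hashes to 8; slot 8 is free -> place at 8.
580 hashes to 5; slot 5 is free -> place at 5.
903 hashes to 5; 5,6 taken -> place at 7.
452 hashes to 8; 8 taken -> place at 9.
707 hashes to 8; 8,9 taken -> place at 10.
571 hashes to 8; 8,9,10 taken -> place at 11.
42 hashes to 3; slot 3 is free -> place at 3.
911 hashes to 8; 8,9,10,11 taken -> place at 12.
Table: [., ., ., 42, ., 580, 101, 903, 724, 452, 707, 571, 911, ., ., ., .]
Lookup 217: h=7, probe 7,8,9,10,11,12,13 → slot 13 empty, not found.

7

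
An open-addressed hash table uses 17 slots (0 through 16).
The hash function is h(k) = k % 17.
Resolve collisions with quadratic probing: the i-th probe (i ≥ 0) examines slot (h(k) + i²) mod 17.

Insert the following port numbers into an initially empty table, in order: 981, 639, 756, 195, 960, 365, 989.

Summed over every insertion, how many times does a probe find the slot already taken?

Insert 981: h=12, slot 12 empty -> index 12.
Insert 639: h=10, slot 10 empty -> index 10.
Insert 756: h=8, slot 8 empty -> index 8.
Insert 195: h=8, slot 8 occupied -> index 9.
Insert 960: h=8, slots 8,9,12 occupied -> index 0.
Insert 365: h=8, slots 8,9,12,0 occupied -> index 7.
Insert 989: h=3, slot 3 empty -> index 3.
Table: [960, —, —, 989, —, —, —, 365, 756, 195, 639, —, 981, —, —, —, —]

8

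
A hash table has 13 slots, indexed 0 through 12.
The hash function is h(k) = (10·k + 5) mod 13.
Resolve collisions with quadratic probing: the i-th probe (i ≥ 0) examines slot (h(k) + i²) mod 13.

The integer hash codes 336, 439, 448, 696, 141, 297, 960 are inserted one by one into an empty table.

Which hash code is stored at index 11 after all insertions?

336 hashes to 11; slot 11 is free → place at 11.
439 hashes to 1; slot 1 is free → place at 1.
448 hashes to 0; slot 0 is free → place at 0.
696 hashes to 10; slot 10 is free → place at 10.
141 hashes to 11; 11 taken → place at 12.
297 hashes to 11; 11,12 taken → place at 2.
960 hashes to 11; 11,12,2 taken → place at 7.
Table: [448, 439, 297, -, -, -, -, 960, -, -, 696, 336, 141]

336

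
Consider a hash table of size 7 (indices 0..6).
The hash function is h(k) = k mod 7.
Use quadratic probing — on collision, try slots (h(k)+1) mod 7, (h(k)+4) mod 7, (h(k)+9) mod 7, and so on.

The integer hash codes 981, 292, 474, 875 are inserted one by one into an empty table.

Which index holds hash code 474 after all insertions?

6

981 hashes to 1; slot 1 is free → place at 1.
292 hashes to 5; slot 5 is free → place at 5.
474 hashes to 5; 5 taken → place at 6.
875 hashes to 0; slot 0 is free → place at 0.
Table: [875, 981, —, —, —, 292, 474]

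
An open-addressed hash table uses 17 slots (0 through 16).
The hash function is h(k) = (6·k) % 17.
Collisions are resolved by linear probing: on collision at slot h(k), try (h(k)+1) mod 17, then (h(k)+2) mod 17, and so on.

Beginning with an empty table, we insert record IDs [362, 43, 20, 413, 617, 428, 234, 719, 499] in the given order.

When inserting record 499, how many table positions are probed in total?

362: h=13 -> slot 13
43: h=3 -> slot 3
20: h=1 -> slot 1
413: h=13, probe 13,14 -> slot 14
617: h=13, probe 13,14,15 -> slot 15
428: h=1, probe 1,2 -> slot 2
234: h=10 -> slot 10
719: h=13, probe 13,14,15,16 -> slot 16
499: h=2, probe 2,3,4 -> slot 4
Table: [∅, 20, 428, 43, 499, ∅, ∅, ∅, ∅, ∅, 234, ∅, ∅, 362, 413, 617, 719]

3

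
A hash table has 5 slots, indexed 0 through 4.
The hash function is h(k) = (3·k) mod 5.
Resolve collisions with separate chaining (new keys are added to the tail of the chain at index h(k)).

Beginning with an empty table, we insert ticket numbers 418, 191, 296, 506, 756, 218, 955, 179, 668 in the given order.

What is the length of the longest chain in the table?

4

418 -> bucket 4
191 -> bucket 3
296 -> bucket 3 (collision)
506 -> bucket 3 (collision)
756 -> bucket 3 (collision)
218 -> bucket 4 (collision)
955 -> bucket 0
179 -> bucket 2
668 -> bucket 4 (collision)
Final buckets:
0: 955
1: _
2: 179
3: 191 -> 296 -> 506 -> 756
4: 418 -> 218 -> 668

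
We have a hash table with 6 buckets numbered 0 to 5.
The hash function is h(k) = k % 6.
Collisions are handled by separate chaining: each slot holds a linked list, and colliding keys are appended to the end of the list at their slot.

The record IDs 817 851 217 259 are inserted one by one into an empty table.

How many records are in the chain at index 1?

3

817 -> bucket 1
851 -> bucket 5
217 -> bucket 1 (collision)
259 -> bucket 1 (collision)
Final buckets:
0: —
1: 817 -> 217 -> 259
2: —
3: —
4: —
5: 851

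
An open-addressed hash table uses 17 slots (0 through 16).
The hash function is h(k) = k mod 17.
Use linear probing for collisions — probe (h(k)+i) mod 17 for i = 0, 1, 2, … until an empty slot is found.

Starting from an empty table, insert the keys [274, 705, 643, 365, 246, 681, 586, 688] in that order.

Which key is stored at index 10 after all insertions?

246

274 hashes to 2; slot 2 is free -> place at 2.
705 hashes to 8; slot 8 is free -> place at 8.
643 hashes to 14; slot 14 is free -> place at 14.
365 hashes to 8; 8 taken -> place at 9.
246 hashes to 8; 8,9 taken -> place at 10.
681 hashes to 1; slot 1 is free -> place at 1.
586 hashes to 8; 8,9,10 taken -> place at 11.
688 hashes to 8; 8,9,10,11 taken -> place at 12.
Table: [∅, 681, 274, ∅, ∅, ∅, ∅, ∅, 705, 365, 246, 586, 688, ∅, 643, ∅, ∅]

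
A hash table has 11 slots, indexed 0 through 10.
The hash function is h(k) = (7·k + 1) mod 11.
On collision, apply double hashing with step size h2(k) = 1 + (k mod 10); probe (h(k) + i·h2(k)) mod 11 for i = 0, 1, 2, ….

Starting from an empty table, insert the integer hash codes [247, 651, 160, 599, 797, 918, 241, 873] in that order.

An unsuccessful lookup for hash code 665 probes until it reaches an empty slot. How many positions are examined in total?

2

Insert 247: h=3, slot 3 empty → index 3.
Insert 651: h=4, slot 4 empty → index 4.
Insert 160: h=10, slot 10 empty → index 10.
Insert 599: h=3, h2=10, slot 3 occupied → index 2.
Insert 797: h=3, h2=8, slot 3 occupied → index 0.
Insert 918: h=3, h2=9, slot 3 occupied → index 1.
Insert 241: h=5, slot 5 empty → index 5.
Insert 873: h=7, slot 7 empty → index 7.
Table: [797, 918, 599, 247, 651, 241, ∅, 873, ∅, ∅, 160]
Lookup 665: h=3, h2=6, probe 3,9 → slot 9 empty, not found.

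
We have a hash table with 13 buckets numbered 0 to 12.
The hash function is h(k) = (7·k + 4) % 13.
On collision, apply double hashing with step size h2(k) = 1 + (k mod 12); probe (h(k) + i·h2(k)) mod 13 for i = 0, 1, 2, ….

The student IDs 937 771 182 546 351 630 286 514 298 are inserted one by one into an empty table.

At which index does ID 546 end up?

937 hashes to 11; slot 11 is free → place at 11.
771 hashes to 6; slot 6 is free → place at 6.
182 hashes to 4; slot 4 is free → place at 4.
546 hashes to 4, h2=7; 4,11 taken → place at 5.
351 hashes to 4, h2=4; 4 taken → place at 8.
630 hashes to 7; slot 7 is free → place at 7.
286 hashes to 4, h2=11; 4 taken → place at 2.
514 hashes to 1; slot 1 is free → place at 1.
298 hashes to 10; slot 10 is free → place at 10.
Table: [-, 514, 286, -, 182, 546, 771, 630, 351, -, 298, 937, -]

5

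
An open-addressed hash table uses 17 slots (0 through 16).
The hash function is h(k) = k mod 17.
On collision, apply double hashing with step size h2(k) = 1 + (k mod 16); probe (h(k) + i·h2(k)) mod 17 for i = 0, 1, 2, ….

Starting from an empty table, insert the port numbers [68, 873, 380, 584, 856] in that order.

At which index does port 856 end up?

7

68: h=0 → slot 0
873: h=6 → slot 6
380: h=6, h2=13, probe 6,2 → slot 2
584: h=6, h2=9, probe 6,15 → slot 15
856: h=6, h2=9, probe 6,15,7 → slot 7
Table: [68, -, 380, -, -, -, 873, 856, -, -, -, -, -, -, -, 584, -]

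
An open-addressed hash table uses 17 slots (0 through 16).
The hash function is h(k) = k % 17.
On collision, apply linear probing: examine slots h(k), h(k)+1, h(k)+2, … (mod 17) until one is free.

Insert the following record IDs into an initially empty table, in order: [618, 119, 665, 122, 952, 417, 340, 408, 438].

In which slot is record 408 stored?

618 hashes to 6; slot 6 is free → place at 6.
119 hashes to 0; slot 0 is free → place at 0.
665 hashes to 2; slot 2 is free → place at 2.
122 hashes to 3; slot 3 is free → place at 3.
952 hashes to 0; 0 taken → place at 1.
417 hashes to 9; slot 9 is free → place at 9.
340 hashes to 0; 0,1,2,3 taken → place at 4.
408 hashes to 0; 0,1,2,3,4 taken → place at 5.
438 hashes to 13; slot 13 is free → place at 13.
Table: [119, 952, 665, 122, 340, 408, 618, -, -, 417, -, -, -, 438, -, -, -]

5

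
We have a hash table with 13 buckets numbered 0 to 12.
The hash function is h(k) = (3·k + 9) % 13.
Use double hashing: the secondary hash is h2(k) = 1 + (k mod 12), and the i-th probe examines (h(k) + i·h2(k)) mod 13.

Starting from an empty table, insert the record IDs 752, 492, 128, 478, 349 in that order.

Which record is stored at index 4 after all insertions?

752 hashes to 3; slot 3 is free => place at 3.
492 hashes to 3, h2=1; 3 taken => place at 4.
128 hashes to 3, h2=9; 3 taken => place at 12.
478 hashes to 0; slot 0 is free => place at 0.
349 hashes to 3, h2=2; 3 taken => place at 5.
Table: [478, -, -, 752, 492, 349, -, -, -, -, -, -, 128]

492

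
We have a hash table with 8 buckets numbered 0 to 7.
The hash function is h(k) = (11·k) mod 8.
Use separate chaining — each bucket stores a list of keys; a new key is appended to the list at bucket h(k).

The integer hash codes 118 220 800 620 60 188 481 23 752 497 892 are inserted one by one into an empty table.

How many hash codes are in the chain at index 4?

5

118 → bucket 2
220 → bucket 4
800 → bucket 0
620 → bucket 4 (collision)
60 → bucket 4 (collision)
188 → bucket 4 (collision)
481 → bucket 3
23 → bucket 5
752 → bucket 0 (collision)
497 → bucket 3 (collision)
892 → bucket 4 (collision)
Final buckets:
0: 800 -> 752
1: .
2: 118
3: 481 -> 497
4: 220 -> 620 -> 60 -> 188 -> 892
5: 23
6: .
7: .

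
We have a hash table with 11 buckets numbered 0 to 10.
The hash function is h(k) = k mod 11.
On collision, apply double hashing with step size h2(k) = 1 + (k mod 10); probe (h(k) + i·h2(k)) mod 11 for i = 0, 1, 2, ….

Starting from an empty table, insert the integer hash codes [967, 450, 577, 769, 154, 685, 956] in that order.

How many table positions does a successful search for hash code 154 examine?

Insert 967: h=10, slot 10 empty => index 10.
Insert 450: h=10, h2=1, slot 10 occupied => index 0.
Insert 577: h=5, slot 5 empty => index 5.
Insert 769: h=10, h2=10, slot 10 occupied => index 9.
Insert 154: h=0, h2=5, slots 0,5,10 occupied => index 4.
Insert 685: h=3, slot 3 empty => index 3.
Insert 956: h=10, h2=7, slot 10 occupied => index 6.
Table: [450, ., ., 685, 154, 577, 956, ., ., 769, 967]
Lookup 154: h=0, h2=5, probe 0,5,10,4 → found at 4.

4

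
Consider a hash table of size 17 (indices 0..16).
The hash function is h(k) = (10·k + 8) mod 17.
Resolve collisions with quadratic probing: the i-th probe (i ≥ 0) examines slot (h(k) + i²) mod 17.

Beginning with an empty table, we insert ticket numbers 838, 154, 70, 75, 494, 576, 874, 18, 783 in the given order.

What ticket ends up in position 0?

18

Insert 838: h=7, slot 7 empty → index 7.
Insert 154: h=1, slot 1 empty → index 1.
Insert 70: h=11, slot 11 empty → index 11.
Insert 75: h=10, slot 10 empty → index 10.
Insert 494: h=1, slot 1 occupied → index 2.
Insert 576: h=5, slot 5 empty → index 5.
Insert 874: h=10, slots 10,11 occupied → index 14.
Insert 18: h=1, slots 1,2,5,10 occupied → index 0.
Insert 783: h=1, slots 1,2,5,10,0 occupied → index 9.
Table: [18, 154, 494, -, -, 576, -, 838, -, 783, 75, 70, -, -, 874, -, -]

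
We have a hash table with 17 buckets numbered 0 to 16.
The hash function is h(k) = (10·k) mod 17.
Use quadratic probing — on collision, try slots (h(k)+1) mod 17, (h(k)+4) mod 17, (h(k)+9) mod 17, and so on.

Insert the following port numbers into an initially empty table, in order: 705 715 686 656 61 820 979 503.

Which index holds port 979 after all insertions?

Insert 705: h=12, slot 12 empty -> index 12.
Insert 715: h=10, slot 10 empty -> index 10.
Insert 686: h=9, slot 9 empty -> index 9.
Insert 656: h=15, slot 15 empty -> index 15.
Insert 61: h=15, slot 15 occupied -> index 16.
Insert 820: h=6, slot 6 empty -> index 6.
Insert 979: h=15, slots 15,16 occupied -> index 2.
Insert 503: h=15, slots 15,16,2 occupied -> index 7.
Table: [—, —, 979, —, —, —, 820, 503, —, 686, 715, —, 705, —, —, 656, 61]

2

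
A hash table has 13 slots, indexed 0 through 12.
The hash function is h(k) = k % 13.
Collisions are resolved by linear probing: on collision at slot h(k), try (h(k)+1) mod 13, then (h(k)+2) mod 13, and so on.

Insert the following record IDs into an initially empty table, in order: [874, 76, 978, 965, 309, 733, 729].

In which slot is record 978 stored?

Insert 874: h=3, slot 3 empty → index 3.
Insert 76: h=11, slot 11 empty → index 11.
Insert 978: h=3, slot 3 occupied → index 4.
Insert 965: h=3, slots 3,4 occupied → index 5.
Insert 309: h=10, slot 10 empty → index 10.
Insert 733: h=5, slot 5 occupied → index 6.
Insert 729: h=1, slot 1 empty → index 1.
Table: [-, 729, -, 874, 978, 965, 733, -, -, -, 309, 76, -]

4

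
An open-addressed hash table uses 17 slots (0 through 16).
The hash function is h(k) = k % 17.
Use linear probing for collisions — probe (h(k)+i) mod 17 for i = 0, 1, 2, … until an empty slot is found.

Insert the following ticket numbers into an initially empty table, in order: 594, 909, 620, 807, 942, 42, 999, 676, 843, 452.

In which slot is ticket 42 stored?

11

Insert 594: h=16, slot 16 empty → index 16.
Insert 909: h=8, slot 8 empty → index 8.
Insert 620: h=8, slot 8 occupied → index 9.
Insert 807: h=8, slots 8,9 occupied → index 10.
Insert 942: h=7, slot 7 empty → index 7.
Insert 42: h=8, slots 8,9,10 occupied → index 11.
Insert 999: h=13, slot 13 empty → index 13.
Insert 676: h=13, slot 13 occupied → index 14.
Insert 843: h=10, slots 10,11 occupied → index 12.
Insert 452: h=10, slots 10,11,12,13,14 occupied → index 15.
Table: [—, —, —, —, —, —, —, 942, 909, 620, 807, 42, 843, 999, 676, 452, 594]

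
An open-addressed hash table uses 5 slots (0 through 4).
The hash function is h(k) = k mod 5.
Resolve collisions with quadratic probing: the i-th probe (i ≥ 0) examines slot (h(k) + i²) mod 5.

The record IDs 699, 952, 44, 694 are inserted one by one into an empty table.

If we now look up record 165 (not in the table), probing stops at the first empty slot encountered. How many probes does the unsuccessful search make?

2

Insert 699: h=4, slot 4 empty -> index 4.
Insert 952: h=2, slot 2 empty -> index 2.
Insert 44: h=4, slot 4 occupied -> index 0.
Insert 694: h=4, slots 4,0 occupied -> index 3.
Table: [44, ., 952, 694, 699]
Lookup 165: h=0, probe 0,1 → slot 1 empty, not found.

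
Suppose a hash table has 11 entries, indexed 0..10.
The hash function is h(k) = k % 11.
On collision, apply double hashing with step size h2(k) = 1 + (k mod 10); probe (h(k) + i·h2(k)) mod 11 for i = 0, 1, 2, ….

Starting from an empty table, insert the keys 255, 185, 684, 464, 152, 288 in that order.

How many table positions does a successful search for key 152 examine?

Insert 255: h=2, slot 2 empty -> index 2.
Insert 185: h=9, slot 9 empty -> index 9.
Insert 684: h=2, h2=5, slot 2 occupied -> index 7.
Insert 464: h=2, h2=5, slots 2,7 occupied -> index 1.
Insert 152: h=9, h2=3, slots 9,1 occupied -> index 4.
Insert 288: h=2, h2=9, slot 2 occupied -> index 0.
Table: [288, 464, 255, -, 152, -, -, 684, -, 185, -]
Lookup 152: h=9, h2=3, probe 9,1,4 → found at 4.

3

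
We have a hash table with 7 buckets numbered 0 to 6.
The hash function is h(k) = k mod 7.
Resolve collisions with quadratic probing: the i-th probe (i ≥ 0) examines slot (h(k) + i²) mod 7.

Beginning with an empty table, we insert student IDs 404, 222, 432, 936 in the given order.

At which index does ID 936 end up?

0

404 hashes to 5; slot 5 is free -> place at 5.
222 hashes to 5; 5 taken -> place at 6.
432 hashes to 5; 5,6 taken -> place at 2.
936 hashes to 5; 5,6,2 taken -> place at 0.
Table: [936, ., 432, ., ., 404, 222]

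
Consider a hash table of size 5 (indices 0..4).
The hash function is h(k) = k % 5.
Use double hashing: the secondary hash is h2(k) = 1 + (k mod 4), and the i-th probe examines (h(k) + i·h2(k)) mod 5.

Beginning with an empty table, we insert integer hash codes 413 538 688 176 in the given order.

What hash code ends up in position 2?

176

Insert 413: h=3, slot 3 empty → index 3.
Insert 538: h=3, h2=3, slot 3 occupied → index 1.
Insert 688: h=3, h2=1, slot 3 occupied → index 4.
Insert 176: h=1, h2=1, slot 1 occupied → index 2.
Table: [—, 538, 176, 413, 688]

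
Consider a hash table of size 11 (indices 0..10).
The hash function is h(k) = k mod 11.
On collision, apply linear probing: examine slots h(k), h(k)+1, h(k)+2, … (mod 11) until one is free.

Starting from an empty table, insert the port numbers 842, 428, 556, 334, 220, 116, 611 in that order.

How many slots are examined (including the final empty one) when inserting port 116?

3

842 hashes to 6; slot 6 is free => place at 6.
428 hashes to 10; slot 10 is free => place at 10.
556 hashes to 6; 6 taken => place at 7.
334 hashes to 4; slot 4 is free => place at 4.
220 hashes to 0; slot 0 is free => place at 0.
116 hashes to 6; 6,7 taken => place at 8.
611 hashes to 6; 6,7,8 taken => place at 9.
Table: [220, ., ., ., 334, ., 842, 556, 116, 611, 428]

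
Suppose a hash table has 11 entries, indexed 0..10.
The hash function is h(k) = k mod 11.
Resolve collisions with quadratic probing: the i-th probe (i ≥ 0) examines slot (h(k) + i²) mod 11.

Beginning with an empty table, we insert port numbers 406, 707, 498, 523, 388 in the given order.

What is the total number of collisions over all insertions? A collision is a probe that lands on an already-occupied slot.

406 hashes to 10; slot 10 is free => place at 10.
707 hashes to 3; slot 3 is free => place at 3.
498 hashes to 3; 3 taken => place at 4.
523 hashes to 6; slot 6 is free => place at 6.
388 hashes to 3; 3,4 taken => place at 7.
Table: [_, _, _, 707, 498, _, 523, 388, _, _, 406]

3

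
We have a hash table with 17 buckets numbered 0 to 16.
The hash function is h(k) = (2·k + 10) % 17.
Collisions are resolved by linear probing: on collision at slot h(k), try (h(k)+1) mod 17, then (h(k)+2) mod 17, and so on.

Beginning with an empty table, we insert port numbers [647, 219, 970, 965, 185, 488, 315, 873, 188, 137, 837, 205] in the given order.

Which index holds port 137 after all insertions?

15

647 hashes to 12; slot 12 is free → place at 12.
219 hashes to 6; slot 6 is free → place at 6.
970 hashes to 12; 12 taken → place at 13.
965 hashes to 2; slot 2 is free → place at 2.
185 hashes to 6; 6 taken → place at 7.
488 hashes to 0; slot 0 is free → place at 0.
315 hashes to 11; slot 11 is free → place at 11.
873 hashes to 5; slot 5 is free → place at 5.
188 hashes to 12; 12,13 taken → place at 14.
137 hashes to 12; 12,13,14 taken → place at 15.
837 hashes to 1; slot 1 is free → place at 1.
205 hashes to 12; 12,13,14,15 taken → place at 16.
Table: [488, 837, 965, —, —, 873, 219, 185, —, —, —, 315, 647, 970, 188, 137, 205]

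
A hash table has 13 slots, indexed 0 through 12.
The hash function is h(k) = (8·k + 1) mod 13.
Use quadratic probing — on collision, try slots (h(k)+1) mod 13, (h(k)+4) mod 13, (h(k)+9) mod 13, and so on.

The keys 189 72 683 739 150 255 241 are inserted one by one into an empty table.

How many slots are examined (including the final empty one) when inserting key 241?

5

189 hashes to 5; slot 5 is free -> place at 5.
72 hashes to 5; 5 taken -> place at 6.
683 hashes to 5; 5,6 taken -> place at 9.
739 hashes to 11; slot 11 is free -> place at 11.
150 hashes to 5; 5,6,9 taken -> place at 1.
255 hashes to 0; slot 0 is free -> place at 0.
241 hashes to 5; 5,6,9,1 taken -> place at 8.
Table: [255, 150, ∅, ∅, ∅, 189, 72, ∅, 241, 683, ∅, 739, ∅]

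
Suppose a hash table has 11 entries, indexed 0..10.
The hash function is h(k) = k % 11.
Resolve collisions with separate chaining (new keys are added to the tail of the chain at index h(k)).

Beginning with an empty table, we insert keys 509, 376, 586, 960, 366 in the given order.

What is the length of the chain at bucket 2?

1

Insert 509: h=3, bucket 3 empty -> new chain.
Insert 376: h=2, bucket 2 empty -> new chain.
Insert 586: h=3, bucket 3 nonempty -> append to chain.
Insert 960: h=3, bucket 3 nonempty -> append to chain.
Insert 366: h=3, bucket 3 nonempty -> append to chain.
Final buckets:
0: _
1: _
2: 376
3: 509 -> 586 -> 960 -> 366
4: _
5: _
6: _
7: _
8: _
9: _
10: _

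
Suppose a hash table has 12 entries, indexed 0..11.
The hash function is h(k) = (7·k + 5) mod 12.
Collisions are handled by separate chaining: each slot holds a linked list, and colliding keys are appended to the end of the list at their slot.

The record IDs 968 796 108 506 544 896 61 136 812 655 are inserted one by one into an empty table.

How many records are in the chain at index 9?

3

968 -> bucket 1
796 -> bucket 9
108 -> bucket 5
506 -> bucket 7
544 -> bucket 9 (collision)
896 -> bucket 1 (collision)
61 -> bucket 0
136 -> bucket 9 (collision)
812 -> bucket 1 (collision)
655 -> bucket 6
Final buckets:
0: 61
1: 968 -> 896 -> 812
2: —
3: —
4: —
5: 108
6: 655
7: 506
8: —
9: 796 -> 544 -> 136
10: —
11: —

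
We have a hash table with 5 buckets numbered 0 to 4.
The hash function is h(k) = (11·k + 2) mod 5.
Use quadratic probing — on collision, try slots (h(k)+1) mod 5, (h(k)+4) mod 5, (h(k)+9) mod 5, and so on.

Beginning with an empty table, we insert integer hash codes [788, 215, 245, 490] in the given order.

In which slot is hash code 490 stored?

788: h=0 → slot 0
215: h=2 → slot 2
245: h=2, probe 2,3 → slot 3
490: h=2, probe 2,3,1 → slot 1
Table: [788, 490, 215, 245, -]

1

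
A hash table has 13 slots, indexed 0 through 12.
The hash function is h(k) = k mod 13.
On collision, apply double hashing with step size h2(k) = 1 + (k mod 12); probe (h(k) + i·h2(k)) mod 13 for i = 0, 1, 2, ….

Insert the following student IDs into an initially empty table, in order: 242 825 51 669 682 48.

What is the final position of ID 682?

4

Insert 242: h=8, slot 8 empty => index 8.
Insert 825: h=6, slot 6 empty => index 6.
Insert 51: h=12, slot 12 empty => index 12.
Insert 669: h=6, h2=10, slot 6 occupied => index 3.
Insert 682: h=6, h2=11, slot 6 occupied => index 4.
Insert 48: h=9, slot 9 empty => index 9.
Table: [_, _, _, 669, 682, _, 825, _, 242, 48, _, _, 51]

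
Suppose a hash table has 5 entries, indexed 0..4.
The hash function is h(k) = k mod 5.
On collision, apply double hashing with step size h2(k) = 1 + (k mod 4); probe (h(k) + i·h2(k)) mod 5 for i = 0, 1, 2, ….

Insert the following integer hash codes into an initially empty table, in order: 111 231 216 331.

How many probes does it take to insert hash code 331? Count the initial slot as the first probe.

111: h=1 → slot 1
231: h=1, h2=4, probe 1,0 → slot 0
216: h=1, h2=1, probe 1,2 → slot 2
331: h=1, h2=4, probe 1,0,4 → slot 4
Table: [231, 111, 216, ., 331]

3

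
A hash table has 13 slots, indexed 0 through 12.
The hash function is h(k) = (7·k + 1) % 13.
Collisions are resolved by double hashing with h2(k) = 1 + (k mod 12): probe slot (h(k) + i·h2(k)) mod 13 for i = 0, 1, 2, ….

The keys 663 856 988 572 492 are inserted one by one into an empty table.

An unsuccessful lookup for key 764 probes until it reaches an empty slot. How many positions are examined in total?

3

663 hashes to 1; slot 1 is free → place at 1.
856 hashes to 0; slot 0 is free → place at 0.
988 hashes to 1, h2=5; 1 taken → place at 6.
572 hashes to 1, h2=9; 1 taken → place at 10.
492 hashes to 0, h2=1; 0,1 taken → place at 2.
Table: [856, 663, 492, -, -, -, 988, -, -, -, 572, -, -]
Lookup 764: h=6, h2=9, probe 6,2,11 → slot 11 empty, not found.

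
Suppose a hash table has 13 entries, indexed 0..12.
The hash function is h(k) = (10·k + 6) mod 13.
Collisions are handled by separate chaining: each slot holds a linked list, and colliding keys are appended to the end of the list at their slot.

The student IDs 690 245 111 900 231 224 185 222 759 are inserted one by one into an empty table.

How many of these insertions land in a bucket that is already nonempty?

Insert 690: h=3, bucket 3 empty -> new chain.
Insert 245: h=12, bucket 12 empty -> new chain.
Insert 111: h=11, bucket 11 empty -> new chain.
Insert 900: h=10, bucket 10 empty -> new chain.
Insert 231: h=2, bucket 2 empty -> new chain.
Insert 224: h=10, bucket 10 nonempty -> append to chain.
Insert 185: h=10, bucket 10 nonempty -> append to chain.
Insert 222: h=3, bucket 3 nonempty -> append to chain.
Insert 759: h=4, bucket 4 empty -> new chain.
Final buckets:
0: —
1: —
2: 231
3: 690 -> 222
4: 759
5: —
6: —
7: —
8: —
9: —
10: 900 -> 224 -> 185
11: 111
12: 245

3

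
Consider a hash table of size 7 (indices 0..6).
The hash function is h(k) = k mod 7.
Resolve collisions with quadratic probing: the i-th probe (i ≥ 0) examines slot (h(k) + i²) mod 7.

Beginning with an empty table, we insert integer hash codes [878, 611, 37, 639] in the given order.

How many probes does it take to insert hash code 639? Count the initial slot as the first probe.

4

878: h=3 → slot 3
611: h=2 → slot 2
37: h=2, probe 2,3,6 → slot 6
639: h=2, probe 2,3,6,4 → slot 4
Table: [∅, ∅, 611, 878, 639, ∅, 37]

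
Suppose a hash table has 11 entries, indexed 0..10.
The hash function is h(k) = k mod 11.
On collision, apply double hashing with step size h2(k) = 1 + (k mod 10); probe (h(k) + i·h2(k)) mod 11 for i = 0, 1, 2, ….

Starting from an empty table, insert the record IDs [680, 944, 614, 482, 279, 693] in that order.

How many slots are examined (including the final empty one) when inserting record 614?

680 hashes to 9; slot 9 is free → place at 9.
944 hashes to 9, h2=5; 9 taken → place at 3.
614 hashes to 9, h2=5; 9,3 taken → place at 8.
482 hashes to 9, h2=3; 9 taken → place at 1.
279 hashes to 4; slot 4 is free → place at 4.
693 hashes to 0; slot 0 is free → place at 0.
Table: [693, 482, _, 944, 279, _, _, _, 614, 680, _]

3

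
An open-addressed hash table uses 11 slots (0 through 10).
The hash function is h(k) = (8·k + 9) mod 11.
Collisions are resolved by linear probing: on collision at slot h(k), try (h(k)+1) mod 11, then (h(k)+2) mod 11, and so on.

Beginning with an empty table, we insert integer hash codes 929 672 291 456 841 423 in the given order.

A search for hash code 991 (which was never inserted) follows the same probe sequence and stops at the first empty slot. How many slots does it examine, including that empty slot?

6

Insert 929: h=5, slot 5 empty -> index 5.
Insert 672: h=6, slot 6 empty -> index 6.
Insert 291: h=5, slots 5,6 occupied -> index 7.
Insert 456: h=5, slots 5,6,7 occupied -> index 8.
Insert 841: h=5, slots 5,6,7,8 occupied -> index 9.
Insert 423: h=5, slots 5,6,7,8,9 occupied -> index 10.
Table: [—, —, —, —, —, 929, 672, 291, 456, 841, 423]
Lookup 991: h=6, probe 6,7,8,9,10,0 → slot 0 empty, not found.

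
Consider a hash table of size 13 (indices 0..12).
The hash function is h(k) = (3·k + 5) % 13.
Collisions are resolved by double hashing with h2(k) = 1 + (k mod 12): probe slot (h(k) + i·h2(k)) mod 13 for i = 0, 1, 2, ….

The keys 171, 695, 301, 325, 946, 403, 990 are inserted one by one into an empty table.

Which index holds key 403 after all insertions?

8

171 hashes to 11; slot 11 is free → place at 11.
695 hashes to 10; slot 10 is free → place at 10.
301 hashes to 11, h2=2; 11 taken → place at 0.
325 hashes to 5; slot 5 is free → place at 5.
946 hashes to 9; slot 9 is free → place at 9.
403 hashes to 5, h2=8; 5,0 taken → place at 8.
990 hashes to 11, h2=7; 11,5 taken → place at 12.
Table: [301, ., ., ., ., 325, ., ., 403, 946, 695, 171, 990]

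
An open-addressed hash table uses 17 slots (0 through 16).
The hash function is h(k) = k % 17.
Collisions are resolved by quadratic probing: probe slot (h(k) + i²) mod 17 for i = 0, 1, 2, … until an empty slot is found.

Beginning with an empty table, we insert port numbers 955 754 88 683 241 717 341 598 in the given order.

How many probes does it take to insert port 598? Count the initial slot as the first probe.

955: h=3 -> slot 3
754: h=6 -> slot 6
88: h=3, probe 3,4 -> slot 4
683: h=3, probe 3,4,7 -> slot 7
241: h=3, probe 3,4,7,12 -> slot 12
717: h=3, probe 3,4,7,12,2 -> slot 2
341: h=1 -> slot 1
598: h=3, probe 3,4,7,12,2,11 -> slot 11
Table: [∅, 341, 717, 955, 88, ∅, 754, 683, ∅, ∅, ∅, 598, 241, ∅, ∅, ∅, ∅]

6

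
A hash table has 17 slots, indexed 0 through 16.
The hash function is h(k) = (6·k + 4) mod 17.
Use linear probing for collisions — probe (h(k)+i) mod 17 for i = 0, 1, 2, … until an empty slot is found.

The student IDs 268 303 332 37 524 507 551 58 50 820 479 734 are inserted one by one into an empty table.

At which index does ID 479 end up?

268: h=14 => slot 14
303: h=3 => slot 3
332: h=7 => slot 7
37: h=5 => slot 5
524: h=3, probe 3,4 => slot 4
507: h=3, probe 3,4,5,6 => slot 6
551: h=12 => slot 12
58: h=12, probe 12,13 => slot 13
50: h=15 => slot 15
820: h=11 => slot 11
479: h=5, probe 5,6,7,8 => slot 8
734: h=5, probe 5,6,7,8,9 => slot 9
Table: [_, _, _, 303, 524, 37, 507, 332, 479, 734, _, 820, 551, 58, 268, 50, _]

8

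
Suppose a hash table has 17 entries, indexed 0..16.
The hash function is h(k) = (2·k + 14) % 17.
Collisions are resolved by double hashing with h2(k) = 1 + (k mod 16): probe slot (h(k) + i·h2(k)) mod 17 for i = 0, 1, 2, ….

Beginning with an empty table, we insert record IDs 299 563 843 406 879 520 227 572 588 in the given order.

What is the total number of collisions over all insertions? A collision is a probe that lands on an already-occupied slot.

299 hashes to 0; slot 0 is free => place at 0.
563 hashes to 1; slot 1 is free => place at 1.
843 hashes to 0, h2=12; 0 taken => place at 12.
406 hashes to 10; slot 10 is free => place at 10.
879 hashes to 4; slot 4 is free => place at 4.
520 hashes to 0, h2=9; 0 taken => place at 9.
227 hashes to 9, h2=4; 9 taken => place at 13.
572 hashes to 2; slot 2 is free => place at 2.
588 hashes to 0, h2=13; 0,13,9 taken => place at 5.
Table: [299, 563, 572, -, 879, 588, -, -, -, 520, 406, -, 843, 227, -, -, -]

6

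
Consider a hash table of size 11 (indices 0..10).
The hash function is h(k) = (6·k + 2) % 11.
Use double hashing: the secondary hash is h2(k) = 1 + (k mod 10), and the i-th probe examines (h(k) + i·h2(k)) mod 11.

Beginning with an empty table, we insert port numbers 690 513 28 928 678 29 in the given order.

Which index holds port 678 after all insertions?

690: h=6 -> slot 6
513: h=0 -> slot 0
28: h=5 -> slot 5
928: h=4 -> slot 4
678: h=0, h2=9, probe 0,9 -> slot 9
29: h=0, h2=10, probe 0,10 -> slot 10
Table: [513, —, —, —, 928, 28, 690, —, —, 678, 29]

9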